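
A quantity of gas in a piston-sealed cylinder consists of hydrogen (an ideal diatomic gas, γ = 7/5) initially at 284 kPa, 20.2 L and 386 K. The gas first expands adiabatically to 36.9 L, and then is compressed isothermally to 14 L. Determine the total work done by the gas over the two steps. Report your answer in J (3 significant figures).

W_total ≈ -1300 J

Step 1 (adiabatic): W = (P₁V₁ − P₂V₂)/(γ−1) = (5737 − 4508)/0.4 = 3072 J.
After step 1: P = 122.2 kPa, V = 36.9 L, T = 303.3 K.
Step 2 (isothermal): W = P₁V₁ ln(V₂/V₁) = (4508) ln(14/36.9) = -4369 J.
W_total = 3072 − 4369 = -1298 J.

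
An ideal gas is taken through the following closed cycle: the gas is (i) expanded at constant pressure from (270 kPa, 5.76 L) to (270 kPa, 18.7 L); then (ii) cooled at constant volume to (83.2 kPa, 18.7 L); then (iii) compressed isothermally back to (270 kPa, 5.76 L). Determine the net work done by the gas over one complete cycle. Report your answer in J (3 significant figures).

W_net ≈ 1660 J

Leg (i): W = PΔV = (270)(18.7 − 5.76) = 3494 J.
Leg (ii): W = 0.
Leg (iii): W = PᵢVᵢ ln(V_f/Vᵢ) = (1556) ln(5.76/18.7) = -1832 J.
W_net = 3494 − 1832 = 1662 J.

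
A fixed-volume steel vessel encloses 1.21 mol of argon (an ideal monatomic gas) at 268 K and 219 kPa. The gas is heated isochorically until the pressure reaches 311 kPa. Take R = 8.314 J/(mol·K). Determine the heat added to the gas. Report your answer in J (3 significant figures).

Q ≈ 1700 J

Constant volume ⇒ W = 0, so Q = ΔU = nCᵥΔT with Cᵥ = 3R/2 = 12.47 J/(mol·K).
At constant V, T₂/T₁ = P₂/P₁ ⇒ ΔT = T₁(P₂/P₁ − 1) = 268·(311/219 − 1) = 112.6 K.
ΔU = (1.21)(12.47)(112.6) = 1699 J.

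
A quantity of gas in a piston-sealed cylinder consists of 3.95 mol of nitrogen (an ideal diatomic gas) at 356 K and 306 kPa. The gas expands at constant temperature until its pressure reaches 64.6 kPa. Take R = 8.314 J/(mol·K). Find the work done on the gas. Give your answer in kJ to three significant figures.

Isothermal process: W = nRT ln(V₂/V₁) = nRT ln(P₁/P₂).
W = (3.95)(8.314)(356) × ln(306/64.6)
  = 11691 × ln(4.737) = 11691 × 1.555
W_by_gas = 18184 J; work on gas = −W_by = -18184 J.

W ≈ -18.2 kJ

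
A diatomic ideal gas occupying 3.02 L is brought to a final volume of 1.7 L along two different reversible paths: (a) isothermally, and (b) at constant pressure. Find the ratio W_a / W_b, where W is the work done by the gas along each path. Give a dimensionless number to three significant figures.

Path (a) isothermal: W = P₁V₁ ln(V₂/V₁) → W_a/(P₁V₁) = -0.5746.
Path (b) isobaric: W = P₁(V₂ − V₁) → W_b/(P₁V₁) = -0.4371.
W_a / W_b = -0.5746 / -0.4371 = 1.315.

W_a / W_b ≈ 1.31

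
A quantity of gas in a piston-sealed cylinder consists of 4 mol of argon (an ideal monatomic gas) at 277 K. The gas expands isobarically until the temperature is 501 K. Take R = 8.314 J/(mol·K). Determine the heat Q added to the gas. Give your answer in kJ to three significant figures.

Q ≈ 18.6 kJ

Isobaric: W = nRΔT = (4)(8.314)(224) = 7449 J.
ΔU = nCᵥΔT with Cᵥ = 3R/2: ΔU = (4)(12.47)(224) = 11174 J.
Q = ΔU + W = 11174 + 7449 = 18623 J.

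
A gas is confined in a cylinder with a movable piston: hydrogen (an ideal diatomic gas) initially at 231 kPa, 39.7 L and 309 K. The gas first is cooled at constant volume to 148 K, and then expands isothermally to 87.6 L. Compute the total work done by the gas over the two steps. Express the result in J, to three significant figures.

W_total ≈ 3480 J

Step 1 (isochoric): W = 0 (constant volume).
After step 1: P = 110.6 kPa (V unchanged).
Step 2 (isothermal): W = P₁V₁ ln(V₂/V₁) = (4392) ln(87.6/39.7) = 3476 J.
W_total = 0 + 3476 = 3476 J.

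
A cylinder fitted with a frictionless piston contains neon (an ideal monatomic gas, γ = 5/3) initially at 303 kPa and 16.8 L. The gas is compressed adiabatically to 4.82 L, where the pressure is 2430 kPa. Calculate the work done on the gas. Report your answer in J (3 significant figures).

W ≈ 9930 J

Adiabatic: W = (P₁V₁ − P₂V₂)/(γ − 1) with γ = 5/3.
P₁V₁ = 5090 J, P₂V₂ = 11713 J.
W = (5090 − 11713) / 0.6667 = -9933 J.
Work on gas = −W_by = 9933 J.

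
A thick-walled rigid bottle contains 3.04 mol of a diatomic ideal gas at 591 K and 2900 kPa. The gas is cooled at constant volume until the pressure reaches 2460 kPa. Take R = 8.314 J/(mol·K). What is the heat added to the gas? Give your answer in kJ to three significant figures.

Q ≈ -5.67 kJ

Constant volume ⇒ W = 0, so Q = ΔU = nCᵥΔT with Cᵥ = 5R/2 = 20.79 J/(mol·K).
At constant V, T₂/T₁ = P₂/P₁ ⇒ ΔT = T₁(P₂/P₁ − 1) = 591·(2460/2900 − 1) = -89.67 K.
ΔU = (3.04)(20.79)(-89.67) = -5666 J.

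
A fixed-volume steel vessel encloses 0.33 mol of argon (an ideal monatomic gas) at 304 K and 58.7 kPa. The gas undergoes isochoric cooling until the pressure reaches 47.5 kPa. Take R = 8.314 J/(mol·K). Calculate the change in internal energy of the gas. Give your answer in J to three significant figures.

Constant volume ⇒ W = 0, so Q = ΔU = nCᵥΔT with Cᵥ = 3R/2 = 12.47 J/(mol·K).
At constant V, T₂/T₁ = P₂/P₁ ⇒ ΔT = T₁(P₂/P₁ − 1) = 304·(47.5/58.7 − 1) = -58 K.
ΔU = (0.33)(12.47)(-58) = -238.7 J.

ΔU ≈ -239 J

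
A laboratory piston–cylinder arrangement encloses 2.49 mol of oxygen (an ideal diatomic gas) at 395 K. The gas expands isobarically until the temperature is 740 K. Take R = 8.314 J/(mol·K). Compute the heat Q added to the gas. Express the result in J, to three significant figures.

Isobaric: W = nRΔT = (2.49)(8.314)(345) = 7142 J.
ΔU = nCᵥΔT with Cᵥ = 5R/2: ΔU = (2.49)(20.79)(345) = 17855 J.
Q = ΔU + W = 17855 + 7142 = 24997 J.

Q ≈ 25000 J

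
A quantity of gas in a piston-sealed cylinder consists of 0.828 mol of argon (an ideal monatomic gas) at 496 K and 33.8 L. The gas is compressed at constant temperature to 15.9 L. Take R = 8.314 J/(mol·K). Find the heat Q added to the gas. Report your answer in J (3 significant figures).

Q ≈ -2570 J

Isothermal ⇒ ΔU = 0, so Q = W = nRT ln(V₂/V₁).
Q = (0.828)(8.314)(496) ln(15.9/33.8) = 3414 × -0.7541 = -2575 J.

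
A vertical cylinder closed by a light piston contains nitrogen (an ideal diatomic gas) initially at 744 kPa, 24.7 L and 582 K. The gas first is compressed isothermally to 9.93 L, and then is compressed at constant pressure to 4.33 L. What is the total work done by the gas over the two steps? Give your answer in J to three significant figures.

Step 1 (isothermal): W = P₁V₁ ln(V₂/V₁) = (18377) ln(9.93/24.7) = -16746 J.
After step 1: P = 1851 kPa, V = 9.93 L, T = 582 K.
Step 2 (isobaric): W = PΔV = (1851 kPa)(4.33 − 9.93 L) = -10364 J.
W_total = -16746 − 10364 = -27109 J.

W_total ≈ -27100 J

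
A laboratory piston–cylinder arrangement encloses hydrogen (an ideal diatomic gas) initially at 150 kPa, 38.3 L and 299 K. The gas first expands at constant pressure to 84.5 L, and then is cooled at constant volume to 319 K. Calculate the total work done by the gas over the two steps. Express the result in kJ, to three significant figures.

Step 1 (isobaric): W = PΔV = (150 kPa)(84.5 − 38.3 L) = 6930 J.
Step 2 (isochoric): W = 0 (constant volume).
W_total = 6930 + 0 = 6930 J.

W_total ≈ 6.93 kJ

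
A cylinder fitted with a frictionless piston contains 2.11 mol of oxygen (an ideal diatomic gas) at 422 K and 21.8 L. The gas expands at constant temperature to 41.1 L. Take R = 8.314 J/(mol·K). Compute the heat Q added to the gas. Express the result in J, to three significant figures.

Isothermal ⇒ ΔU = 0, so Q = W = nRT ln(V₂/V₁).
Q = (2.11)(8.314)(422) ln(41.1/21.8) = 7403 × 0.6341 = 4694 J.

Q ≈ 4690 J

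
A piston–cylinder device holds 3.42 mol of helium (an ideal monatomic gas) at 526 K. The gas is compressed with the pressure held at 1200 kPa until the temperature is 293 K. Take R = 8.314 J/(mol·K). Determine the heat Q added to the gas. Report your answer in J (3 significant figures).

Isobaric: W = nRΔT = (3.42)(8.314)(-233) = -6625 J.
ΔU = nCᵥΔT with Cᵥ = 3R/2: ΔU = (3.42)(12.47)(-233) = -9938 J.
Q = ΔU + W = -9938 − 6625 = -16563 J.

Q ≈ -16600 J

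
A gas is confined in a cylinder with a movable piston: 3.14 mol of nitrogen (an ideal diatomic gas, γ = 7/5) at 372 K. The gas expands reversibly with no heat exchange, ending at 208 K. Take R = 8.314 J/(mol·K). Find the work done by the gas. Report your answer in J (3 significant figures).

Adiabatic ⇒ Q = 0, so W_by = −ΔU = nCᵥ(T₁ − T₂).
Cᵥ = 5R/2 = 20.79 J/(mol·K).
W = (3.14)(20.79)(372 − 208) = 10703 J.

W ≈ 10700 J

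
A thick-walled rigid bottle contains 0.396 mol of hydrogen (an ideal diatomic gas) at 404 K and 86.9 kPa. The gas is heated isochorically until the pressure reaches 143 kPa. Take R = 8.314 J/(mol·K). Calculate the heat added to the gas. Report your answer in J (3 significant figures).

Q ≈ 2150 J

Constant volume ⇒ W = 0, so Q = ΔU = nCᵥΔT with Cᵥ = 5R/2 = 20.79 J/(mol·K).
At constant V, T₂/T₁ = P₂/P₁ ⇒ ΔT = T₁(P₂/P₁ − 1) = 404·(143/86.9 − 1) = 260.8 K.
ΔU = (0.396)(20.79)(260.8) = 2147 J.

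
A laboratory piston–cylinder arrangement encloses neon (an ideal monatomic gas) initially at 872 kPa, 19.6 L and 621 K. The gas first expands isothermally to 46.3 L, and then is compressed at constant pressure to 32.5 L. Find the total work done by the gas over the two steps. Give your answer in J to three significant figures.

W_total ≈ 9600 J

Step 1 (isothermal): W = P₁V₁ ln(V₂/V₁) = (17091) ln(46.3/19.6) = 14692 J.
After step 1: P = 369.1 kPa, V = 46.3 L, T = 621 K.
Step 2 (isobaric): W = PΔV = (369.1 kPa)(32.5 − 46.3 L) = -5094 J.
W_total = 14692 − 5094 = 9598 J.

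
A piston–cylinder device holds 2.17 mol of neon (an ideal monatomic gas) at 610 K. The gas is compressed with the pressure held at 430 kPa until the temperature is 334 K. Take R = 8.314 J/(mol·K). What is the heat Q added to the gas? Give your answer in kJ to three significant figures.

Isobaric: W = nRΔT = (2.17)(8.314)(-276) = -4979 J.
ΔU = nCᵥΔT with Cᵥ = 3R/2: ΔU = (2.17)(12.47)(-276) = -7469 J.
Q = ΔU + W = -7469 − 4979 = -12449 J.

Q ≈ -12.4 kJ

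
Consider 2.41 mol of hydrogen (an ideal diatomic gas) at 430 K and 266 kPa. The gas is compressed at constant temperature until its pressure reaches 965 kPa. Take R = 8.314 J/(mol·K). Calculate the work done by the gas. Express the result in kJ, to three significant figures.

W ≈ -11.1 kJ

Isothermal process: W = nRT ln(V₂/V₁) = nRT ln(P₁/P₂).
W = (2.41)(8.314)(430) × ln(266/965)
  = 8616 × ln(0.2756) = 8616 × -1.289
W_by_gas = -11103 J.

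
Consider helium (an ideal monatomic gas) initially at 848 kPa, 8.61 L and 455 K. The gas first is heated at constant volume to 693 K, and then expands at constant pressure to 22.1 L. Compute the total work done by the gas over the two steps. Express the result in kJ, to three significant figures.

W_total ≈ 17.4 kJ

Step 1 (isochoric): W = 0 (constant volume).
After step 1: P = 1292 kPa (V unchanged).
Step 2 (isobaric): W = PΔV = (1292 kPa)(22.1 − 8.61 L) = 17423 J.
W_total = 0 + 17423 = 17423 J.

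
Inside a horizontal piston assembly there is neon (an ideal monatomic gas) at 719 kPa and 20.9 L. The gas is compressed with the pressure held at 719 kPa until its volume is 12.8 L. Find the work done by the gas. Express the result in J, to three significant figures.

Isobaric: W = P ΔV.
W = (719 kPa)(12.8 − 20.9 L) = (719)(-8.1) = -5824 J.

W ≈ -5820 J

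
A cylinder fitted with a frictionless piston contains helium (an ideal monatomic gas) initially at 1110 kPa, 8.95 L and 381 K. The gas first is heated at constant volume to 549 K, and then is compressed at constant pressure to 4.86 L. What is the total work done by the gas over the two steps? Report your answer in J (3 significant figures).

W_total ≈ -6540 J

Step 1 (isochoric): W = 0 (constant volume).
After step 1: P = 1599 kPa (V unchanged).
Step 2 (isobaric): W = PΔV = (1599 kPa)(4.86 − 8.95 L) = -6542 J.
W_total = 0 − 6542 = -6542 J.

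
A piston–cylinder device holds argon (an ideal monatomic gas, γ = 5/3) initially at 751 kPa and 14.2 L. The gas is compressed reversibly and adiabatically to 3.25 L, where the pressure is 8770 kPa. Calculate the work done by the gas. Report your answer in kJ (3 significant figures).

Adiabatic: W = (P₁V₁ − P₂V₂)/(γ − 1) with γ = 5/3.
P₁V₁ = 10664 J, P₂V₂ = 28502 J.
W = (10664 − 28502) / 0.6667 = -26757 J.

W ≈ -26.8 kJ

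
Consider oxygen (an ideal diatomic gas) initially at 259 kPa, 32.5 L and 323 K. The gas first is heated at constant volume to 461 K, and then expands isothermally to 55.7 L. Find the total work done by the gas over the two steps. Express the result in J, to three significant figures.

W_total ≈ 6470 J

Step 1 (isochoric): W = 0 (constant volume).
After step 1: P = 369.7 kPa (V unchanged).
Step 2 (isothermal): W = P₁V₁ ln(V₂/V₁) = (12014) ln(55.7/32.5) = 6472 J.
W_total = 0 + 6472 = 6472 J.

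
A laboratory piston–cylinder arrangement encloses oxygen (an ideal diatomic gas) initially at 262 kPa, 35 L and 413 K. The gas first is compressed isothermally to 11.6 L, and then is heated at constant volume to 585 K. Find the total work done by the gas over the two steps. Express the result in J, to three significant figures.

Step 1 (isothermal): W = P₁V₁ ln(V₂/V₁) = (9170) ln(11.6/35) = -10127 J.
Step 2 (isochoric): W = 0 (constant volume).
W_total = -10127 + 0 = -10127 J.

W_total ≈ -10100 J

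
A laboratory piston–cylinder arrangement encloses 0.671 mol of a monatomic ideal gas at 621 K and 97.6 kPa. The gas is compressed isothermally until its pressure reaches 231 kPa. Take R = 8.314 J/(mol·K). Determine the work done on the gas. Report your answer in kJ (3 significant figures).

W ≈ 2.98 kJ

Isothermal process: W = nRT ln(V₂/V₁) = nRT ln(P₁/P₂).
W = (0.671)(8.314)(621) × ln(97.6/231)
  = 3464 × ln(0.4225) = 3464 × -0.8615
W_by_gas = -2985 J; work on gas = −W_by = 2985 J.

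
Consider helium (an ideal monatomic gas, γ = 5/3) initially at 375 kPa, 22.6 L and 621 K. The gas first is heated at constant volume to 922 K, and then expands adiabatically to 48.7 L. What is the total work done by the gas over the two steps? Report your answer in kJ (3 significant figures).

W_total ≈ 7.56 kJ

Step 1 (isochoric): W = 0 (constant volume).
After step 1: P = 556.8 kPa (V unchanged).
Step 2 (adiabatic): W = (P₁V₁ − P₂V₂)/(γ−1) = (12583 − 7542)/0.667 = 7561 J.
W_total = 0 + 7561 = 7561 J.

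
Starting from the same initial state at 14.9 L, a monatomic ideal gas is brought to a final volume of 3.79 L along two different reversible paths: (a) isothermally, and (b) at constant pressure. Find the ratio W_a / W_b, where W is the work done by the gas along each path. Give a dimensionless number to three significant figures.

Path (a) isothermal: W = P₁V₁ ln(V₂/V₁) → W_a/(P₁V₁) = -1.369.
Path (b) isobaric: W = P₁(V₂ − V₁) → W_b/(P₁V₁) = -0.7456.
W_a / W_b = -1.369 / -0.7456 = 1.836.

W_a / W_b ≈ 1.84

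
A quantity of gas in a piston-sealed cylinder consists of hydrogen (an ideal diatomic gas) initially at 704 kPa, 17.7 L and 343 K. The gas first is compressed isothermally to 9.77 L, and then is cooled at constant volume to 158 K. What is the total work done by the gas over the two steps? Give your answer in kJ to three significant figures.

Step 1 (isothermal): W = P₁V₁ ln(V₂/V₁) = (12461) ln(9.77/17.7) = -7405 J.
Step 2 (isochoric): W = 0 (constant volume).
W_total = -7405 + 0 = -7405 J.

W_total ≈ -7.40 kJ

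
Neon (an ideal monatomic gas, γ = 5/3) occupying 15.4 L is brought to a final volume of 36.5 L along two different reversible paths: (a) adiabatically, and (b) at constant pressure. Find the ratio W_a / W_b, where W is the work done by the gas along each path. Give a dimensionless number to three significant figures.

W_a / W_b ≈ 0.479

Path (a) adiabatic: W = P₁V₁(1 − (V₁/V₂)^(γ−1))/(γ−1) → W_a/(P₁V₁) = 0.6562.
Path (b) isobaric: W = P₁(V₂ − V₁) → W_b/(P₁V₁) = 1.37.
W_a / W_b = 0.6562 / 1.37 = 0.4789.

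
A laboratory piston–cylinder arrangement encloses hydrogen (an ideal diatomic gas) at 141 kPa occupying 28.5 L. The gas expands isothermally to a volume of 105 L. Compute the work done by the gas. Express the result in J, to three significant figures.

Isothermal: W = nRT ln(V₂/V₁) = P₁V₁ ln(V₂/V₁).
P₁V₁ = (141 kPa)(28.5 L) = 4018 J.
W = 4018 × ln(105/28.5) = 4018 × 1.304
W_by_gas = 5240 J.

W ≈ 5240 J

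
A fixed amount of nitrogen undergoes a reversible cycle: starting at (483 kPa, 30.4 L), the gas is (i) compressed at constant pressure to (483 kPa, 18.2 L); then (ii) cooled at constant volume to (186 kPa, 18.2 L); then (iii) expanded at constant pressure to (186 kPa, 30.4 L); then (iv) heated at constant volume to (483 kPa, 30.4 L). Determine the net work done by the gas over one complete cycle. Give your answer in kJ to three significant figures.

W_net ≈ -3.62 kJ

Constant-volume legs do no work.
W(i) = (483)(18.2 − 30.4) = -5893 J; W(iii) = (186)(30.4 − 18.2) = 2269 J.
W_net = -5893 + 2269 = -3623 J (the counter-clockwise enclosed area).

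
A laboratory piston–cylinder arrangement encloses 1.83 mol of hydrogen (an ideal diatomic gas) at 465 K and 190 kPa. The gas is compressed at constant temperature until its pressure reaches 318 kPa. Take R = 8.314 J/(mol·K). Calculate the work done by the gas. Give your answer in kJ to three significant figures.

W ≈ -3.64 kJ

Isothermal process: W = nRT ln(V₂/V₁) = nRT ln(P₁/P₂).
W = (1.83)(8.314)(465) × ln(190/318)
  = 7075 × ln(0.5975) = 7075 × -0.515
W_by_gas = -3644 J.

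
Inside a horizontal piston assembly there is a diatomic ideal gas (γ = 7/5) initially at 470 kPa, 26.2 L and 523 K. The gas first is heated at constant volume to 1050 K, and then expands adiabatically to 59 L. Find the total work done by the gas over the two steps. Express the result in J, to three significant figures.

W_total ≈ 17100 J

Step 1 (isochoric): W = 0 (constant volume).
After step 1: P = 943.6 kPa (V unchanged).
Step 2 (adiabatic): W = (P₁V₁ − P₂V₂)/(γ−1) = (24722 − 17868)/0.4 = 17136 J.
W_total = 0 + 17136 = 17136 J.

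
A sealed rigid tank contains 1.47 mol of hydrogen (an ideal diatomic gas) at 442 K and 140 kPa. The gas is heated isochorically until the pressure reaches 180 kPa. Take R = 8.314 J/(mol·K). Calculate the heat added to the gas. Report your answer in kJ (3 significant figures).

Constant volume ⇒ W = 0, so Q = ΔU = nCᵥΔT with Cᵥ = 5R/2 = 20.79 J/(mol·K).
At constant V, T₂/T₁ = P₂/P₁ ⇒ ΔT = T₁(P₂/P₁ − 1) = 442·(180/140 − 1) = 126.3 K.
ΔU = (1.47)(20.79)(126.3) = 3859 J.

Q ≈ 3.86 kJ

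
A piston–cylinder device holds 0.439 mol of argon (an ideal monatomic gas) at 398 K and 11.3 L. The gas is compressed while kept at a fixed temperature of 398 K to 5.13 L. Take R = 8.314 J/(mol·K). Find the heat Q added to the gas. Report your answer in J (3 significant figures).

Isothermal ⇒ ΔU = 0, so Q = W = nRT ln(V₂/V₁).
Q = (0.439)(8.314)(398) ln(5.13/11.3) = 1453 × -0.7897 = -1147 J.

Q ≈ -1150 J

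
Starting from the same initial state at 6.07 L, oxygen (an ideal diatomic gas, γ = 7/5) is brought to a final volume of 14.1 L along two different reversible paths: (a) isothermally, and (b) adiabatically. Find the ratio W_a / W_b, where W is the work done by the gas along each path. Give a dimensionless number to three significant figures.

Path (a) isothermal: W = P₁V₁ ln(V₂/V₁) → W_a/(P₁V₁) = 0.8428.
Path (b) adiabatic: W = P₁V₁(1 − (V₁/V₂)^(γ−1))/(γ−1) → W_b/(P₁V₁) = 0.7155.
W_a / W_b = 0.8428 / 0.7155 = 1.178.

W_a / W_b ≈ 1.18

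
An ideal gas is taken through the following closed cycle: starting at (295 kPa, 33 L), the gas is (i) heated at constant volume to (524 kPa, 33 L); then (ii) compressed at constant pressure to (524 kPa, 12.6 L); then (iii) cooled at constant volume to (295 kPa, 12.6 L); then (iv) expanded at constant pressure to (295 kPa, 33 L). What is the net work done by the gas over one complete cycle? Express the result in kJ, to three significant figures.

W_net ≈ -4.67 kJ

Constant-volume legs do no work.
W(ii) = (524)(12.6 − 33) = -10690 J; W(iv) = (295)(33 − 12.6) = 6018 J.
W_net = -10690 + 6018 = -4672 J (the counter-clockwise enclosed area).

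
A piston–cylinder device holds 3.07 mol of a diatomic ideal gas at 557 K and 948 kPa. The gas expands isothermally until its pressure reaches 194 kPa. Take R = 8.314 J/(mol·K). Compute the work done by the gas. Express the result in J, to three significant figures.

Isothermal process: W = nRT ln(V₂/V₁) = nRT ln(P₁/P₂).
W = (3.07)(8.314)(557) × ln(948/194)
  = 14217 × ln(4.887) = 14217 × 1.586
W_by_gas = 22555 J.

W ≈ 22600 J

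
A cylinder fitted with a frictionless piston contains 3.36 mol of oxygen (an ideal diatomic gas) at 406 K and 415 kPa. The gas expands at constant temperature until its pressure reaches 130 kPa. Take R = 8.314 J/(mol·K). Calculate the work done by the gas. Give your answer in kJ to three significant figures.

W ≈ 13.2 kJ

Isothermal process: W = nRT ln(V₂/V₁) = nRT ln(P₁/P₂).
W = (3.36)(8.314)(406) × ln(415/130)
  = 11342 × ln(3.192) = 11342 × 1.161
W_by_gas = 13165 J.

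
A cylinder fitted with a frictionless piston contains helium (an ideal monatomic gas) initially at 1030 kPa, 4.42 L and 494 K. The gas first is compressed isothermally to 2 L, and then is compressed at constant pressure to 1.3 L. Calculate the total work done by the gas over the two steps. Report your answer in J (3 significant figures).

Step 1 (isothermal): W = P₁V₁ ln(V₂/V₁) = (4553) ln(2/4.42) = -3610 J.
After step 1: P = 2276 kPa, V = 2 L, T = 494 K.
Step 2 (isobaric): W = PΔV = (2276 kPa)(1.3 − 2 L) = -1593 J.
W_total = -3610 − 1593 = -5204 J.

W_total ≈ -5200 J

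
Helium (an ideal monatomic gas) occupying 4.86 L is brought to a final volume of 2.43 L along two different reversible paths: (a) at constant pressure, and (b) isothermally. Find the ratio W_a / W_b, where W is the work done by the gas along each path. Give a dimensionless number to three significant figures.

Path (a) isobaric: W = P₁(V₂ − V₁) → W_a/(P₁V₁) = -0.5.
Path (b) isothermal: W = P₁V₁ ln(V₂/V₁) → W_b/(P₁V₁) = -0.6931.
W_a / W_b = -0.5 / -0.6931 = 0.7213.

W_a / W_b ≈ 0.721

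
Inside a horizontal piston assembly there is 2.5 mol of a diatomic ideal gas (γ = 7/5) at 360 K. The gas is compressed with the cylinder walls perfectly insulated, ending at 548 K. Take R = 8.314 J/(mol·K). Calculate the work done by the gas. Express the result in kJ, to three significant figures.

W ≈ -9.77 kJ

Adiabatic ⇒ Q = 0, so W_by = −ΔU = nCᵥ(T₁ − T₂).
Cᵥ = 5R/2 = 20.79 J/(mol·K).
W = (2.5)(20.79)(360 − 548) = -9769 J.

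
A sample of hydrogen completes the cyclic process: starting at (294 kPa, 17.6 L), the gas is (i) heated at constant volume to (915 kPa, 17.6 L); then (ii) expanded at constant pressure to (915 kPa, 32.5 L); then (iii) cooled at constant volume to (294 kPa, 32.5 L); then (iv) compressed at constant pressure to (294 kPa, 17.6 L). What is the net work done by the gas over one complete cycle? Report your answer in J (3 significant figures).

Constant-volume legs do no work.
W(ii) = (915)(32.5 − 17.6) = 13633 J; W(iv) = (294)(17.6 − 32.5) = -4381 J.
W_net = 13633 − 4381 = 9253 J (the clockwise enclosed area).

W_net ≈ 9250 J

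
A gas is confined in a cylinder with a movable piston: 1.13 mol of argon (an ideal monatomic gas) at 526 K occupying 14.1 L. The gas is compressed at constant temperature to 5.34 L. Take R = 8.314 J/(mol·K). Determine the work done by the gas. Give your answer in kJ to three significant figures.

Isothermal: W = nRT ln(V₂/V₁).
W = (1.13)(8.314)(526) × ln(5.34/14.1)
  = 4942 × -0.9709
W_by_gas = -4798 J.

W ≈ -4.80 kJ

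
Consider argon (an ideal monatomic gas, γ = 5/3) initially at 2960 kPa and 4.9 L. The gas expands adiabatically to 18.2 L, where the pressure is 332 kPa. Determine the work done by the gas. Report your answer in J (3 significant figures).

Adiabatic: W = (P₁V₁ − P₂V₂)/(γ − 1) with γ = 5/3.
P₁V₁ = 14504 J, P₂V₂ = 6042 J.
W = (14504 − 6042) / 0.6667 = 12692 J.

W ≈ 12700 J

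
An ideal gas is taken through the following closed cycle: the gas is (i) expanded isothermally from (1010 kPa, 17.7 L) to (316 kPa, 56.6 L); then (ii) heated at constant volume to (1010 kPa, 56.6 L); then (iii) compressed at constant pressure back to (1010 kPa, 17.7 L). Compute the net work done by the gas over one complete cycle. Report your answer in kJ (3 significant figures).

Leg (i): W = PᵢVᵢ ln(V_f/Vᵢ) = (17877) ln(56.6/17.7) = 20781 J.
Leg (ii): W = 0.
Leg (iii): W = PΔV = (1010)(17.7 − 56.6) = -39289 J.
W_net = 20781 − 39289 = -18508 J.

W_net ≈ -18.5 kJ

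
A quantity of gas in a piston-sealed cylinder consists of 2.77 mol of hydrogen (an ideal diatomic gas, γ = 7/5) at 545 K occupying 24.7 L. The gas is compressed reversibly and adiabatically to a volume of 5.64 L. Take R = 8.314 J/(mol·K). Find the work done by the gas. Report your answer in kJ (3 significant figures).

Adiabatic: TV^(γ−1) = const with γ = 7/5.
T₂ = T₁ (V₁/V₂)^(γ−1) = 545 × (24.7/5.64)^0.4 = 545 × 1.805 = 983.9 K.
W_by = nCᵥ(T₁ − T₂) = (2.77)(20.79)(545 − 983.9) = -25271 J.

W ≈ -25.3 kJ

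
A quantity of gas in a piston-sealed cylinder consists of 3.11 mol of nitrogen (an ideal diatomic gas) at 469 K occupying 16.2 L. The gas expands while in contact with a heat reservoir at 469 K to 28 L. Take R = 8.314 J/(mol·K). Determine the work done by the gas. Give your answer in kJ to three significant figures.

W ≈ 6.64 kJ

Isothermal: W = nRT ln(V₂/V₁).
W = (3.11)(8.314)(469) × ln(28/16.2)
  = 12127 × 0.5472
W_by_gas = 6636 J.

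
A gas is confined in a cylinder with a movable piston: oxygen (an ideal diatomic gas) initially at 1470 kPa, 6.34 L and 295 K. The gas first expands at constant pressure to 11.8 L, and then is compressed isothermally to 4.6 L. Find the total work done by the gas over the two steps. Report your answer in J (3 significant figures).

Step 1 (isobaric): W = PΔV = (1470 kPa)(11.8 − 6.34 L) = 8026 J.
After step 1: P = 1470 kPa, V = 11.8 L, T = 549.1 K.
Step 2 (isothermal): W = P₁V₁ ln(V₂/V₁) = (17346) ln(4.6/11.8) = -16341 J.
W_total = 8026 − 16341 = -8314 J.

W_total ≈ -8310 J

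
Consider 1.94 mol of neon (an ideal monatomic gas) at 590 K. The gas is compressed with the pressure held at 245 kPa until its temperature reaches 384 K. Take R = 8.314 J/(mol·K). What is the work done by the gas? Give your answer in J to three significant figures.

Isobaric: W = P ΔV = nR ΔT.
W = (1.94)(8.314)(384 − 590) = -3323 J.

W ≈ -3320 J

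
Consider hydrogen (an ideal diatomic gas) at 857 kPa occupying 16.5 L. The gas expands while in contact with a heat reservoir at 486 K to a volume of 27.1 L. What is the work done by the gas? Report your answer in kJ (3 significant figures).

W ≈ 7.02 kJ

Isothermal: W = nRT ln(V₂/V₁) = P₁V₁ ln(V₂/V₁).
P₁V₁ = (857 kPa)(16.5 L) = 14140 J.
W = 14140 × ln(27.1/16.5) = 14140 × 0.4962
W_by_gas = 7016 J.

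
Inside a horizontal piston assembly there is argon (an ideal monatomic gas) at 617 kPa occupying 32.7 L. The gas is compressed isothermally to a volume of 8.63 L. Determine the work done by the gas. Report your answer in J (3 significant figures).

W ≈ -26900 J

Isothermal: W = nRT ln(V₂/V₁) = P₁V₁ ln(V₂/V₁).
P₁V₁ = (617 kPa)(32.7 L) = 20176 J.
W = 20176 × ln(8.63/32.7) = 20176 × -1.332
W_by_gas = -26877 J.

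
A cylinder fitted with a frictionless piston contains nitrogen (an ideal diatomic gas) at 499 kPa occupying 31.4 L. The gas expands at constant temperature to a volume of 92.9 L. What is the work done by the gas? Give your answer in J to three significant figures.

W ≈ 17000 J

Isothermal: W = nRT ln(V₂/V₁) = P₁V₁ ln(V₂/V₁).
P₁V₁ = (499 kPa)(31.4 L) = 15669 J.
W = 15669 × ln(92.9/31.4) = 15669 × 1.085
W_by_gas = 16996 J.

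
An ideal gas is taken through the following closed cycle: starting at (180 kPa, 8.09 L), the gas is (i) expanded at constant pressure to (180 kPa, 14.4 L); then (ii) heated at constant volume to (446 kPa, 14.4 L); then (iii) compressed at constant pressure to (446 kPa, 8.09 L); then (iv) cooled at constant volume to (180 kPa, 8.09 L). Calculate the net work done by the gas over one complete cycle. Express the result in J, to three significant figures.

W_net ≈ -1680 J

Constant-volume legs do no work.
W(i) = (180)(14.4 − 8.09) = 1136 J; W(iii) = (446)(8.09 − 14.4) = -2814 J.
W_net = 1136 − 2814 = -1678 J (the counter-clockwise enclosed area).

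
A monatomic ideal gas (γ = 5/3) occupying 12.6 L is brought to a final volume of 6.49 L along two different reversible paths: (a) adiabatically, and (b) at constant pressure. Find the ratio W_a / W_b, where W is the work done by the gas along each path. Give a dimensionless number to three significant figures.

W_a / W_b ≈ 1.72

Path (a) adiabatic: W = P₁V₁(1 − (V₁/V₂)^(γ−1))/(γ−1) → W_a/(P₁V₁) = -0.8344.
Path (b) isobaric: W = P₁(V₂ − V₁) → W_b/(P₁V₁) = -0.4849.
W_a / W_b = -0.8344 / -0.4849 = 1.721.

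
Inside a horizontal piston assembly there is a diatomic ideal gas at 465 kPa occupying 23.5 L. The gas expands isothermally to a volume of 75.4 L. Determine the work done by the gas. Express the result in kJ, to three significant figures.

W ≈ 12.7 kJ

Isothermal: W = nRT ln(V₂/V₁) = P₁V₁ ln(V₂/V₁).
P₁V₁ = (465 kPa)(23.5 L) = 10928 J.
W = 10928 × ln(75.4/23.5) = 10928 × 1.166
W_by_gas = 12739 J.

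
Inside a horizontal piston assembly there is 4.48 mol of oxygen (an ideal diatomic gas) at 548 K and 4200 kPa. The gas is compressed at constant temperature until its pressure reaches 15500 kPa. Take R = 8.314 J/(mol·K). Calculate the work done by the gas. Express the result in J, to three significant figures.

W ≈ -26700 J

Isothermal process: W = nRT ln(V₂/V₁) = nRT ln(P₁/P₂).
W = (4.48)(8.314)(548) × ln(4200/15500)
  = 20411 × ln(0.271) = 20411 × -1.306
W_by_gas = -26652 J.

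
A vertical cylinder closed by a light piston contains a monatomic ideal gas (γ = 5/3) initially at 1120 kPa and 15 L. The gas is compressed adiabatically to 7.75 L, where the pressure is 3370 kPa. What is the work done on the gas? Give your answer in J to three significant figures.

Adiabatic: W = (P₁V₁ − P₂V₂)/(γ − 1) with γ = 5/3.
P₁V₁ = 16800 J, P₂V₂ = 26118 J.
W = (16800 − 26118) / 0.6667 = -13976 J.
Work on gas = −W_by = 13976 J.

W ≈ 14000 J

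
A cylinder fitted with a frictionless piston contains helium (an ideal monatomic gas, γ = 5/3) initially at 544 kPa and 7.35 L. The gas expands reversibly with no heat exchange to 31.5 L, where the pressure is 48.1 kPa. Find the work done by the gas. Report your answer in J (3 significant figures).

Adiabatic: W = (P₁V₁ − P₂V₂)/(γ − 1) with γ = 5/3.
P₁V₁ = 3998 J, P₂V₂ = 1515 J.
W = (3998 − 1515) / 0.6667 = 3725 J.

W ≈ 3720 J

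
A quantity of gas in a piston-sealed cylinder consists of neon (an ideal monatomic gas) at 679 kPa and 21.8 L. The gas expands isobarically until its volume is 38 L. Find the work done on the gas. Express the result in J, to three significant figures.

W ≈ -11000 J

Isobaric: W = P ΔV.
W = (679 kPa)(38 − 21.8 L) = (679)(16.2) = 11000 J.
Work on gas = −W_by = -11000 J.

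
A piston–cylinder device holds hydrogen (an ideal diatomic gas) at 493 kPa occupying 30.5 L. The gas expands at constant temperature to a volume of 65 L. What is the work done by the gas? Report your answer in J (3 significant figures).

W ≈ 11400 J

Isothermal: W = nRT ln(V₂/V₁) = P₁V₁ ln(V₂/V₁).
P₁V₁ = (493 kPa)(30.5 L) = 15036 J.
W = 15036 × ln(65/30.5) = 15036 × 0.7567
W_by_gas = 11378 J.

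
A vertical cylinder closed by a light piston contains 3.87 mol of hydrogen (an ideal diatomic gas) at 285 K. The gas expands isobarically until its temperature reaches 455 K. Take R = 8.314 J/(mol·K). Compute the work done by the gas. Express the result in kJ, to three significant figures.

Isobaric: W = P ΔV = nR ΔT.
W = (3.87)(8.314)(455 − 285) = 5470 J.

W ≈ 5.47 kJ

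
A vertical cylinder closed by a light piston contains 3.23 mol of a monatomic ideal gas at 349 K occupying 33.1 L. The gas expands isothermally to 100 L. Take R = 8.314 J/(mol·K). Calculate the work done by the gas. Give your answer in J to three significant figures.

W ≈ 10400 J

Isothermal: W = nRT ln(V₂/V₁).
W = (3.23)(8.314)(349) × ln(100/33.1)
  = 9372 × 1.106
W_by_gas = 10362 J.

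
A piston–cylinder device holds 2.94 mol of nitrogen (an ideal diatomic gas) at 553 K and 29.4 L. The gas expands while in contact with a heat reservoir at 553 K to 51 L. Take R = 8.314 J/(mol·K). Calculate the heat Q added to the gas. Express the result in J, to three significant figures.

Isothermal ⇒ ΔU = 0, so Q = W = nRT ln(V₂/V₁).
Q = (2.94)(8.314)(553) ln(51/29.4) = 13517 × 0.5508 = 7446 J.

Q ≈ 7450 J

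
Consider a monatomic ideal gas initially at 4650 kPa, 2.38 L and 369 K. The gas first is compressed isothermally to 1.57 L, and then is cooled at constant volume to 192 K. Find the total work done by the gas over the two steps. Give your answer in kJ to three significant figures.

Step 1 (isothermal): W = P₁V₁ ln(V₂/V₁) = (11067) ln(1.57/2.38) = -4604 J.
Step 2 (isochoric): W = 0 (constant volume).
W_total = -4604 + 0 = -4604 J.

W_total ≈ -4.60 kJ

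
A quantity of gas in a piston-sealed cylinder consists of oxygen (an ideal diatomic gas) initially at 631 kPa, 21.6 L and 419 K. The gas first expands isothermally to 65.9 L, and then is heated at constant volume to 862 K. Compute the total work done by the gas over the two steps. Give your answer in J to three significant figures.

W_total ≈ 15200 J

Step 1 (isothermal): W = P₁V₁ ln(V₂/V₁) = (13630) ln(65.9/21.6) = 15203 J.
Step 2 (isochoric): W = 0 (constant volume).
W_total = 15203 + 0 = 15203 J.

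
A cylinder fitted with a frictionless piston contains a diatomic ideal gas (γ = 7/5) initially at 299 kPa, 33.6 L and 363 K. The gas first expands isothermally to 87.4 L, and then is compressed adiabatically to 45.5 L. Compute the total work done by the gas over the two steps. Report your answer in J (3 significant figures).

W_total ≈ 2110 J

Step 1 (isothermal): W = P₁V₁ ln(V₂/V₁) = (10046) ln(87.4/33.6) = 9604 J.
After step 1: P = 114.9 kPa, V = 87.4 L, T = 363 K.
Step 2 (adiabatic): W = (P₁V₁ − P₂V₂)/(γ−1) = (10046 − 13044)/0.4 = -7494 J.
W_total = 9604 − 7494 = 2110 J.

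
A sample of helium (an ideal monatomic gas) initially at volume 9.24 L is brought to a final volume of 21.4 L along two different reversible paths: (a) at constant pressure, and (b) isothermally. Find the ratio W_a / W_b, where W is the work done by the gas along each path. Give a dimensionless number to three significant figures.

W_a / W_b ≈ 1.57

Path (a) isobaric: W = P₁(V₂ − V₁) → W_a/(P₁V₁) = 1.316.
Path (b) isothermal: W = P₁V₁ ln(V₂/V₁) → W_b/(P₁V₁) = 0.8398.
W_a / W_b = 1.316 / 0.8398 = 1.567.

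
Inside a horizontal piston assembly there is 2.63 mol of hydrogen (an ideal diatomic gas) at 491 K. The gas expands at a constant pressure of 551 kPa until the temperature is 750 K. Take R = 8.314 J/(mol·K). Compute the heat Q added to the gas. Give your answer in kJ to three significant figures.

Q ≈ 19.8 kJ

Isobaric: W = nRΔT = (2.63)(8.314)(259) = 5663 J.
ΔU = nCᵥΔT with Cᵥ = 5R/2: ΔU = (2.63)(20.79)(259) = 14158 J.
Q = ΔU + W = 14158 + 5663 = 19821 J.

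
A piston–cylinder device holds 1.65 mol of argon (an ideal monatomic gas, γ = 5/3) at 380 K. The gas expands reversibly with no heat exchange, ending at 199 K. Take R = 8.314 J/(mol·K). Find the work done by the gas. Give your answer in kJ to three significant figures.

Adiabatic ⇒ Q = 0, so W_by = −ΔU = nCᵥ(T₁ − T₂).
Cᵥ = 3R/2 = 12.47 J/(mol·K).
W = (1.65)(12.47)(380 − 199) = 3724 J.

W ≈ 3.72 kJ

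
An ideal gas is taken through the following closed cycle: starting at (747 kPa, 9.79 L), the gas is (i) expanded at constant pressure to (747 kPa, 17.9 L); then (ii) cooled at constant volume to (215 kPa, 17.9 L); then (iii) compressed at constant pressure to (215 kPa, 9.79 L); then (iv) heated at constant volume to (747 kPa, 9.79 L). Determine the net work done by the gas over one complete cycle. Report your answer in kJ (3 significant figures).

Constant-volume legs do no work.
W(i) = (747)(17.9 − 9.79) = 6058 J; W(iii) = (215)(9.79 − 17.9) = -1744 J.
W_net = 6058 − 1744 = 4315 J (the clockwise enclosed area).

W_net ≈ 4.31 kJ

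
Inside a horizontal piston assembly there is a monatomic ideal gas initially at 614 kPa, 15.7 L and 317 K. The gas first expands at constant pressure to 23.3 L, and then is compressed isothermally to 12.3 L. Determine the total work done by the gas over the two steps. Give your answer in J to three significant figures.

W_total ≈ -4470 J

Step 1 (isobaric): W = PΔV = (614 kPa)(23.3 − 15.7 L) = 4666 J.
After step 1: P = 614 kPa, V = 23.3 L, T = 470.5 K.
Step 2 (isothermal): W = P₁V₁ ln(V₂/V₁) = (14306) ln(12.3/23.3) = -9140 J.
W_total = 4666 − 9140 = -4473 J.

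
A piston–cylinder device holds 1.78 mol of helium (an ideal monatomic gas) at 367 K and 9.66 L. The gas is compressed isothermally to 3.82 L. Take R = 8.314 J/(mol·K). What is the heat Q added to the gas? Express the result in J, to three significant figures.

Q ≈ -5040 J

Isothermal ⇒ ΔU = 0, so Q = W = nRT ln(V₂/V₁).
Q = (1.78)(8.314)(367) ln(3.82/9.66) = 5431 × -0.9277 = -5039 J.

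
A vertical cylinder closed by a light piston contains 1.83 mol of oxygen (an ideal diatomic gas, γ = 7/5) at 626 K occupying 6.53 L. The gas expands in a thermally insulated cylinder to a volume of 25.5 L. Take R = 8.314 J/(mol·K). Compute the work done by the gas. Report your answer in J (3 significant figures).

W ≈ 10000 J

Adiabatic: TV^(γ−1) = const with γ = 7/5.
T₂ = T₁ (V₁/V₂)^(γ−1) = 626 × (6.53/25.5)^0.4 = 626 × 0.5799 = 363 K.
W_by = nCᵥ(T₁ − T₂) = (1.83)(20.79)(626 − 363) = 10003 J.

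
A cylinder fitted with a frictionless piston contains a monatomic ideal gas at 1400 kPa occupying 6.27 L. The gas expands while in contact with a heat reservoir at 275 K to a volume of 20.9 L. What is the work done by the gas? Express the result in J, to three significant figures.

Isothermal: W = nRT ln(V₂/V₁) = P₁V₁ ln(V₂/V₁).
P₁V₁ = (1400 kPa)(6.27 L) = 8778 J.
W = 8778 × ln(20.9/6.27) = 8778 × 1.204
W_by_gas = 10568 J.

W ≈ 10600 J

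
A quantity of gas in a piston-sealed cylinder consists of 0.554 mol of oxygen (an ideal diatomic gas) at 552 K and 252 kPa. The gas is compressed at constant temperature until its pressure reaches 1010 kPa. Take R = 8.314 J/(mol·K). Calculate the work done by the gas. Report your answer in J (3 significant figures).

Isothermal process: W = nRT ln(V₂/V₁) = nRT ln(P₁/P₂).
W = (0.554)(8.314)(552) × ln(252/1010)
  = 2542 × ln(0.2495) = 2542 × -1.388
W_by_gas = -3530 J.

W ≈ -3530 J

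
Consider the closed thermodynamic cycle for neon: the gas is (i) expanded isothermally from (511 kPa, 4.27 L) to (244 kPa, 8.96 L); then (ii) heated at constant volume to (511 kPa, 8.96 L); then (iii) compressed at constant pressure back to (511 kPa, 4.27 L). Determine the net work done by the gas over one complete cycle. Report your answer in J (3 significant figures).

W_net ≈ -779 J

Leg (i): W = PᵢVᵢ ln(V_f/Vᵢ) = (2182) ln(8.96/4.27) = 1617 J.
Leg (ii): W = 0.
Leg (iii): W = PΔV = (511)(4.27 − 8.96) = -2397 J.
W_net = 1617 − 2397 = -779.4 J.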